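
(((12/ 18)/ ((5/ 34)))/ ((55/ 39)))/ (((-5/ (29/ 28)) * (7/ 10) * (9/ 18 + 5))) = -25636/ 148225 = -0.17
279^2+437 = 78278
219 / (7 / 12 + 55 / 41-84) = -107748 / 40381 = -2.67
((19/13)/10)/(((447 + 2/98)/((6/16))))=2793/22780160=0.00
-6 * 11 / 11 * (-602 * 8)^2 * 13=-1809120768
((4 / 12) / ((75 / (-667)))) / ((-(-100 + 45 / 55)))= -7337 / 245475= -0.03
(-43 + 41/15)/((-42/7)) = 302/45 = 6.71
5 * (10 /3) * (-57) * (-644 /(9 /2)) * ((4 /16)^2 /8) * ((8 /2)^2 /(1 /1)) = 152950 /9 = 16994.44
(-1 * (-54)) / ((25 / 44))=2376 / 25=95.04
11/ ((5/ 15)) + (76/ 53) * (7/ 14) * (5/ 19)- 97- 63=-6721/ 53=-126.81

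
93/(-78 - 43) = -93/121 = -0.77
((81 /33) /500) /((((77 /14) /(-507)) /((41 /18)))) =-62361 /60500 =-1.03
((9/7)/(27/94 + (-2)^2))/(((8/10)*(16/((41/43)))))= 86715/3881696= 0.02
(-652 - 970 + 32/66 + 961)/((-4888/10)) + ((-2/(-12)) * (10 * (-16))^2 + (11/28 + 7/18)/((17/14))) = 17558081509/4113252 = 4268.66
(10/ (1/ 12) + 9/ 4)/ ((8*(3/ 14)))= 1141/ 16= 71.31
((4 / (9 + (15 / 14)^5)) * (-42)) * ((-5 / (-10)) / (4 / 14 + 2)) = -3.53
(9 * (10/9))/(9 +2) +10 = 120/11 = 10.91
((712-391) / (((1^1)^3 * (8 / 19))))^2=37197801 / 64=581215.64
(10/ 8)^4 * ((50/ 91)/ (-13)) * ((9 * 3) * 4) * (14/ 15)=-28125/ 2704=-10.40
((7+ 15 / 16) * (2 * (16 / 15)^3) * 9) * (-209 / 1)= -13590016 / 375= -36240.04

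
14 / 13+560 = 7294 / 13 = 561.08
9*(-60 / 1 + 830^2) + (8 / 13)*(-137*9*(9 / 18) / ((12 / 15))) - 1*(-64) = 80588947 / 13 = 6199149.77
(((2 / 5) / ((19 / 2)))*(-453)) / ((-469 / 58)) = 105096 / 44555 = 2.36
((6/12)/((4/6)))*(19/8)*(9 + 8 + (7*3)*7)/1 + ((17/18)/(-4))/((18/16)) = 189161/648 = 291.92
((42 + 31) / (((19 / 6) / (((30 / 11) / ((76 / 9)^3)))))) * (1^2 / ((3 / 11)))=798255 / 2085136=0.38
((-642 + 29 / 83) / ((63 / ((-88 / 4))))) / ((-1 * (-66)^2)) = -53257 / 1035342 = -0.05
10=10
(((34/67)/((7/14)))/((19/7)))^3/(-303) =-107850176/625068825351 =-0.00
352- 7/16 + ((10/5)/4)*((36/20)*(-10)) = 5481/16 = 342.56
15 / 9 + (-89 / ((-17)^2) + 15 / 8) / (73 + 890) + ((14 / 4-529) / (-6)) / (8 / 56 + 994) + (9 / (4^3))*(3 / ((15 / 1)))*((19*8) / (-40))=5111496603977 / 3098781460800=1.65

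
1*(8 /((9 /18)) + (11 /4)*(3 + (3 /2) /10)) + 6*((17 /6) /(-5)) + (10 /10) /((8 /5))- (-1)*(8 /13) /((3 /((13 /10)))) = 5317 /240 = 22.15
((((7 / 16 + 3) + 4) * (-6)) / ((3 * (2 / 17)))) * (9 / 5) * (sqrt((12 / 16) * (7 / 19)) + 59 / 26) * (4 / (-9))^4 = -24.82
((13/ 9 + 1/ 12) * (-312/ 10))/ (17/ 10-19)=1430/ 519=2.76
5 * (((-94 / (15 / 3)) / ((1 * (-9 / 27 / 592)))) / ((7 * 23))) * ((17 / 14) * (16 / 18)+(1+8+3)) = 45853952 / 3381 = 13562.25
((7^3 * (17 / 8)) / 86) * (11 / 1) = 64141 / 688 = 93.23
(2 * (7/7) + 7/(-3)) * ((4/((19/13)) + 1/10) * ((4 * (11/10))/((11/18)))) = -3234/475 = -6.81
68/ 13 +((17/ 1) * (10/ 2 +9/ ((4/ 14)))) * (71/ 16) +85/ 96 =1721981/ 624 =2759.58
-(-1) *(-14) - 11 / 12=-14.92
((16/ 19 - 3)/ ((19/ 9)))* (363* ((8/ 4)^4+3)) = -133947/ 19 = -7049.84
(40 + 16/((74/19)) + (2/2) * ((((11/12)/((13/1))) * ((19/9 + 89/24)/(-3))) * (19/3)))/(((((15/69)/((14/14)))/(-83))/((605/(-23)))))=1624309516027/3740256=434277.63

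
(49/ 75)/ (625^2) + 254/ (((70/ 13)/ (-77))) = -106412109326/ 29296875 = -3632.20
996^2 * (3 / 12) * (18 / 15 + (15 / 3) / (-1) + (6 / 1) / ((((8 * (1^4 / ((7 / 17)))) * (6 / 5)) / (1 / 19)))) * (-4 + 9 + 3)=-12132603684 / 1615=-7512448.10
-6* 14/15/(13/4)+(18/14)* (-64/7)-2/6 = -131969/9555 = -13.81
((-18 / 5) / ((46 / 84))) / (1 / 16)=-12096 / 115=-105.18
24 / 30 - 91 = -90.20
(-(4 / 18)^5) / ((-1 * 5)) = 32 / 295245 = 0.00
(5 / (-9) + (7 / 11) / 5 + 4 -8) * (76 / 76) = -2192 / 495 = -4.43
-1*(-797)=797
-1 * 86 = -86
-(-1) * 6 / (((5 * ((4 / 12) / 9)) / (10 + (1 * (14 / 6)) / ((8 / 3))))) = 7047 / 20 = 352.35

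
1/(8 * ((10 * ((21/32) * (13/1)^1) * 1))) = 0.00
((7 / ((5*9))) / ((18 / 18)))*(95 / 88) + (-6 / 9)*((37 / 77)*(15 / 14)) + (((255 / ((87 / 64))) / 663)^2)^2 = -1191610762130507 / 7055522349227352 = -0.17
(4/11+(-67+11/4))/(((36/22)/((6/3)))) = -937/12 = -78.08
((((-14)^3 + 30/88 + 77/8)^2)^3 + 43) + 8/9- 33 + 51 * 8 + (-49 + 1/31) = 54115763396604969795572739979412447/129568740212736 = 417660643360069065808.04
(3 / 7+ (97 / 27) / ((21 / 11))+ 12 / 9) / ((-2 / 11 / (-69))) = 261349 / 189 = 1382.80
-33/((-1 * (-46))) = -33/46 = -0.72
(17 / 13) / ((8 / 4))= 17 / 26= 0.65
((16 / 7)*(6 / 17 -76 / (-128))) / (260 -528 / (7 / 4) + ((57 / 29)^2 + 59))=433115 / 4233136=0.10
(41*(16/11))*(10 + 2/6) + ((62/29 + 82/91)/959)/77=360264608012/584615031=616.24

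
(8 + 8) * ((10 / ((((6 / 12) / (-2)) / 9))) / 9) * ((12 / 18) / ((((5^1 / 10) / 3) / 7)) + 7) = -22400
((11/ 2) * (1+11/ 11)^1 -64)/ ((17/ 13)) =-689/ 17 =-40.53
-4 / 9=-0.44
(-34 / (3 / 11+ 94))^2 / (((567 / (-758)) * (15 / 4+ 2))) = -1467488 / 48525561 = -0.03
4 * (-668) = -2672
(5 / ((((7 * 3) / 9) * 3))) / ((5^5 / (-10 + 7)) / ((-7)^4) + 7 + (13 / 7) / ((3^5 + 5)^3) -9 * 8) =-78476643840 / 7189040176063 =-0.01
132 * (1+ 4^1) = 660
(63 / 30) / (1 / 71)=1491 / 10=149.10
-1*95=-95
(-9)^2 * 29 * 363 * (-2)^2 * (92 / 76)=78447204 / 19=4128800.21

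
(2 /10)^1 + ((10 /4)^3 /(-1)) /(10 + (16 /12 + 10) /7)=-11173 /9760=-1.14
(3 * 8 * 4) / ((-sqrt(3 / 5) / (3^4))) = -10038.77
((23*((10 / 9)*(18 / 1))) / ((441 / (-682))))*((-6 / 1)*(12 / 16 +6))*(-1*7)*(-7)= 1411740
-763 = -763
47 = 47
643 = 643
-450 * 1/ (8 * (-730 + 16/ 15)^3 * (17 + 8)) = 30375/ 5228741842016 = 0.00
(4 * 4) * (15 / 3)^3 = 2000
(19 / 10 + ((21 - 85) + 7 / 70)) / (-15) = 62 / 15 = 4.13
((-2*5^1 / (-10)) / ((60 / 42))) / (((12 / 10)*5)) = 0.12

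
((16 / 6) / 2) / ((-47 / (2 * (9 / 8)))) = -3 / 47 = -0.06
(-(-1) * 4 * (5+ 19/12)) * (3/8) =79/8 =9.88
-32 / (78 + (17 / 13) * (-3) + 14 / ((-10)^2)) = -20800 / 48241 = -0.43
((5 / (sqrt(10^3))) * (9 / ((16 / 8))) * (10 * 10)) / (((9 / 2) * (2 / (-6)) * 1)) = -15 * sqrt(10) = -47.43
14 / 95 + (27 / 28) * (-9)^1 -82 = -240813 / 2660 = -90.53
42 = 42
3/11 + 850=9353/11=850.27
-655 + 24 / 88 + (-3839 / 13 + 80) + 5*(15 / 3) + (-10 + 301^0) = -122127 / 143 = -854.03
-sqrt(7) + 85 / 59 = 85 / 59 - sqrt(7) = -1.21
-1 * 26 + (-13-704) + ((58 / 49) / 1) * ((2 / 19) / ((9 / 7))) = -889255 / 1197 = -742.90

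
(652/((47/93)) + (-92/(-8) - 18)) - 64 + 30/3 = 115585/94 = 1229.63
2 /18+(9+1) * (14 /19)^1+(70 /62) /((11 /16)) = 531899 /58311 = 9.12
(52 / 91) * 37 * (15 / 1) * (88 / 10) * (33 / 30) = 107448 / 35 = 3069.94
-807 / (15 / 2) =-538 / 5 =-107.60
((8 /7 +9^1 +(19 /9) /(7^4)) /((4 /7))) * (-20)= -1095980 /3087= -355.03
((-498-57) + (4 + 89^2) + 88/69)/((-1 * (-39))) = 508618/2691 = 189.01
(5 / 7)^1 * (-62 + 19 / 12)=-3625 / 84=-43.15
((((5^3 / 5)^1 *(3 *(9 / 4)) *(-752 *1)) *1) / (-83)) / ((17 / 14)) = 1776600 / 1411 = 1259.11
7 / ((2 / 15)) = 105 / 2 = 52.50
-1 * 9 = -9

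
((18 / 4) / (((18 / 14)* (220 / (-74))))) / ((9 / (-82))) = 10619 / 990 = 10.73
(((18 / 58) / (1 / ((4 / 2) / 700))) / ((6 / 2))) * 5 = 0.00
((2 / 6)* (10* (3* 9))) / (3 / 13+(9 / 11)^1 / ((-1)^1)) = -2145 / 14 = -153.21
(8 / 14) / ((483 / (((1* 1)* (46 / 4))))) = 2 / 147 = 0.01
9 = 9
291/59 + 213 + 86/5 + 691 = 273209/295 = 926.13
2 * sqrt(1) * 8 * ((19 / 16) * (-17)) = -323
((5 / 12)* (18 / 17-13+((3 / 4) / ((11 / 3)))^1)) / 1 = -43895 / 8976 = -4.89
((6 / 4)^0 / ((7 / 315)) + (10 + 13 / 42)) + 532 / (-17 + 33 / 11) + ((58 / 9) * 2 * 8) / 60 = 35963 / 1890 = 19.03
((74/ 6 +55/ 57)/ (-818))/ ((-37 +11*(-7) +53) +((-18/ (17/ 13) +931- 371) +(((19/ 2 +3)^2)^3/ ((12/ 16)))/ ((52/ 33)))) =-5360576/ 1064498624082459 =-0.00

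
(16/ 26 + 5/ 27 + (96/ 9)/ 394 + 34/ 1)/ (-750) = -2408227/ 51860250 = -0.05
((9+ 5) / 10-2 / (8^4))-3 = -16389 / 10240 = -1.60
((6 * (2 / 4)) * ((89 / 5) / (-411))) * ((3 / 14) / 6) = -89 / 19180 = -0.00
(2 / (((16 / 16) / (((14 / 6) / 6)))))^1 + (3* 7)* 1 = 196 / 9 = 21.78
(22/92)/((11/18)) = 9/23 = 0.39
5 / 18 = 0.28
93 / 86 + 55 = 4823 / 86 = 56.08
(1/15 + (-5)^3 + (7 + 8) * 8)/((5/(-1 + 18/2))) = -7.89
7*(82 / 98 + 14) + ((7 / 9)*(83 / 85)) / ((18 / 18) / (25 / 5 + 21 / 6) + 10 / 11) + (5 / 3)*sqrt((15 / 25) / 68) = sqrt(255) / 102 + 6326017 / 60480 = 104.75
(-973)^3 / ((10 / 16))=-7369338536 / 5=-1473867707.20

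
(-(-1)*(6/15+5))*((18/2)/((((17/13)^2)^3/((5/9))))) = 130323843/24137569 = 5.40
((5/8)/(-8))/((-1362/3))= 5/29056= 0.00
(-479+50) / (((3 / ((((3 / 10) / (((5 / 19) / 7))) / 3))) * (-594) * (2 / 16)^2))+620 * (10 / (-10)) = -579.02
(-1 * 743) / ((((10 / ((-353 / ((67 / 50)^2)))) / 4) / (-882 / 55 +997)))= 2830147777400 / 49379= 57314805.43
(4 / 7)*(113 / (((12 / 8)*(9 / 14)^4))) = 4961152 / 19683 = 252.05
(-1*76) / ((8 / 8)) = -76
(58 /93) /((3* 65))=58 /18135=0.00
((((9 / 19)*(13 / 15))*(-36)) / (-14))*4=2808 / 665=4.22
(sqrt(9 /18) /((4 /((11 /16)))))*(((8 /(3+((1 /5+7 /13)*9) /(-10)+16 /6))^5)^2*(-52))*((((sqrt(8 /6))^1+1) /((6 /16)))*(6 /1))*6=-143145.49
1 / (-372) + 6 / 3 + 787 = 293507 / 372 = 789.00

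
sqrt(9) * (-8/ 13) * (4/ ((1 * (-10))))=48/ 65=0.74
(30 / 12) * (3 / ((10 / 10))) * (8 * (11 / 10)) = 66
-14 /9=-1.56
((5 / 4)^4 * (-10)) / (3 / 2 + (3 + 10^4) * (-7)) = 3125 / 8962496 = 0.00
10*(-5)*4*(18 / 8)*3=-1350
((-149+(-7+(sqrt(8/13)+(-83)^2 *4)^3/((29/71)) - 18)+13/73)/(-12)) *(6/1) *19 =-26787161212387780597/55042 - 39949275628888 *sqrt(26)/4901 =-486709221032463.38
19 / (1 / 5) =95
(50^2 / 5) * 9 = 4500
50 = 50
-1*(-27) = 27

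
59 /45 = 1.31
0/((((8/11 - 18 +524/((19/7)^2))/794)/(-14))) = 0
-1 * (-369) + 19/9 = 3340/9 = 371.11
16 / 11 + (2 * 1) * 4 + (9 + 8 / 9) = 19.34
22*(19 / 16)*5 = 1045 / 8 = 130.62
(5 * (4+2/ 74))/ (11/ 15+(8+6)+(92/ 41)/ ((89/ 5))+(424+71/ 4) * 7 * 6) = 81555150/ 75209097211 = 0.00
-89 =-89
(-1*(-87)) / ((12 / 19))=137.75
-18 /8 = -2.25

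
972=972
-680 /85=-8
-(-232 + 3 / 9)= 695 / 3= 231.67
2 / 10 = 1 / 5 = 0.20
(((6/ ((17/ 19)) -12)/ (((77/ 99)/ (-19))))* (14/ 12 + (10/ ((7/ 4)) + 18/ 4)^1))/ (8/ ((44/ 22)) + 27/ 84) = 4904280/ 14399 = 340.60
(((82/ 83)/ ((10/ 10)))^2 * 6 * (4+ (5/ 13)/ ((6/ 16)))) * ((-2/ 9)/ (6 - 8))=2635808/ 806013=3.27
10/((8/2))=5/2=2.50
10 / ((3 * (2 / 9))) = 15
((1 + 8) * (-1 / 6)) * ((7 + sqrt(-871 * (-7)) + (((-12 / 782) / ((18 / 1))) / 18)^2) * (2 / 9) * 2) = -2 * sqrt(6097) / 3 - 3120606973 / 668701494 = -56.72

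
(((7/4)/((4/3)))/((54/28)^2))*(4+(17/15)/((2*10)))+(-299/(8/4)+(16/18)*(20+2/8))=-37927969/291600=-130.07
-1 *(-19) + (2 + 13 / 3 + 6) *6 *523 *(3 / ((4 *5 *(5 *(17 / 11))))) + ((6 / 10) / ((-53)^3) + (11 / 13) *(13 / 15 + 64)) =4072395879179 / 4935272550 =825.16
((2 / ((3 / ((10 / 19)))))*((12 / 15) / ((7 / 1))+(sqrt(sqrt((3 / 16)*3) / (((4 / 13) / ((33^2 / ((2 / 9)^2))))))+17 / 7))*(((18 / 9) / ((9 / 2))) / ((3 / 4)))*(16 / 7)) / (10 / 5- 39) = -3.01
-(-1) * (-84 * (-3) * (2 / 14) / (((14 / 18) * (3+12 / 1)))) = 108 / 35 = 3.09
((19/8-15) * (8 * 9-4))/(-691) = 1717/1382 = 1.24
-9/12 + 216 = 861/4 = 215.25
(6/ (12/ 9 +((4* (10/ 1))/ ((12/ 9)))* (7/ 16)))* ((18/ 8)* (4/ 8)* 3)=486/ 347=1.40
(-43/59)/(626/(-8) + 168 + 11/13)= -2236/277949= -0.01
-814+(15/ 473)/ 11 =-814.00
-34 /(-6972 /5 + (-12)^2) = 85 /3126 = 0.03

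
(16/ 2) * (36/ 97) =288/ 97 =2.97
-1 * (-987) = 987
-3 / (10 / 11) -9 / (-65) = -3.16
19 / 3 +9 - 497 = -1445 / 3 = -481.67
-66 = -66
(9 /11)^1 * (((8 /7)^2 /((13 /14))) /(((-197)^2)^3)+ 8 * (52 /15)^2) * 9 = 1035566357375341573632 /1462754500935953225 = 707.96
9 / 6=1.50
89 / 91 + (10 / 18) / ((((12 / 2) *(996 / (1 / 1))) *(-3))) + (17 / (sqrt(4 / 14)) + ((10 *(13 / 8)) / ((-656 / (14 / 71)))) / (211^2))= 7444193572422007 / 7611720848772768 + 17 *sqrt(14) / 2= 32.78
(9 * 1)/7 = 9/7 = 1.29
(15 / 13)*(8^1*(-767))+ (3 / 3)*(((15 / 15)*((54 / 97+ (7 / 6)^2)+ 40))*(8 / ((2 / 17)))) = -3692431 / 873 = -4229.59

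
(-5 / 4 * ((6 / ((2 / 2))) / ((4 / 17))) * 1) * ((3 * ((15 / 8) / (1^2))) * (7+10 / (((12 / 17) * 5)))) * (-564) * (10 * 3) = 477302625 / 16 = 29831414.06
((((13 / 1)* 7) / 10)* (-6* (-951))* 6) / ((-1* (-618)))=259623 / 515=504.12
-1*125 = -125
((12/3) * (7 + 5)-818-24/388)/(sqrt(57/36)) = -149392 * sqrt(57)/1843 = -611.98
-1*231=-231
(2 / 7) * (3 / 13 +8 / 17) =310 / 1547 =0.20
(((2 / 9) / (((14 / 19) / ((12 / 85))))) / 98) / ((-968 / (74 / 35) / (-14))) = 703 / 52916325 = 0.00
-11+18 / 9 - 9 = -18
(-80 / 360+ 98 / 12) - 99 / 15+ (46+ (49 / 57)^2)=48.08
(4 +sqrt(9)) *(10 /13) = 70 /13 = 5.38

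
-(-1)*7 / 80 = 7 / 80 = 0.09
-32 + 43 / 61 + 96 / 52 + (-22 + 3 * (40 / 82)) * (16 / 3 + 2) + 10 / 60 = -35091389 / 195078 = -179.88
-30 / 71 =-0.42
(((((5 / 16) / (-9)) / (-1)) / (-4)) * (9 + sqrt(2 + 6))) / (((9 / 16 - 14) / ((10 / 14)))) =5 * sqrt(2) / 5418 + 5 / 1204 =0.01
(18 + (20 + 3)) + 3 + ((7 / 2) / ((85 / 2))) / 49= 44.00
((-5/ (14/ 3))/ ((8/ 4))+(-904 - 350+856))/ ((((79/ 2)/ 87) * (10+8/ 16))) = -323611/ 3871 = -83.60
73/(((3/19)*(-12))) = -1387/36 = -38.53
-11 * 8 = -88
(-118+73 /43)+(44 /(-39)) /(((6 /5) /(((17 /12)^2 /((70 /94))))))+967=2150624681 /2535624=848.16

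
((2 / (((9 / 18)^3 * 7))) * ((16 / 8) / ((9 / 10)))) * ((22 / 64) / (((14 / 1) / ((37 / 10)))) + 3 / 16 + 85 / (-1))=-379553 / 882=-430.33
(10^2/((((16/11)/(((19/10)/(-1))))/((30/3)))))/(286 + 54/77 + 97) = -4235/1244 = -3.40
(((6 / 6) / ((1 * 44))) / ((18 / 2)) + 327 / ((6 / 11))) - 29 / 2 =585.00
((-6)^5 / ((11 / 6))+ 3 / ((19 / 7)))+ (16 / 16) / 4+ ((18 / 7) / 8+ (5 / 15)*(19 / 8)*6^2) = -12322199 / 2926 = -4211.28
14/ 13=1.08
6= 6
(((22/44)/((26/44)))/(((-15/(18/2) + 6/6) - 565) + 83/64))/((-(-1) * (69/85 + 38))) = -0.00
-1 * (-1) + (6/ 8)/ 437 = 1751/ 1748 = 1.00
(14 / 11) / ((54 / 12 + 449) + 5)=4 / 1441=0.00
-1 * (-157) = 157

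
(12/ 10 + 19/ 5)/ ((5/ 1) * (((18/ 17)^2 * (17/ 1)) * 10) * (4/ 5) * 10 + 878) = 0.00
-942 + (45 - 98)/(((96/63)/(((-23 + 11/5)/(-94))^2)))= -104231997/110450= -943.70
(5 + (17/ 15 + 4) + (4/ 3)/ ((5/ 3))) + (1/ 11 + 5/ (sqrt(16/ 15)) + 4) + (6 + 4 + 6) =5 * sqrt(15)/ 4 + 5119/ 165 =35.87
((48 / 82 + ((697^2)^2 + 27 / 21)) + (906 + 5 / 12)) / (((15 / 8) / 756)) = 19507674414736968 / 205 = 95159387388960.82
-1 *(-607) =607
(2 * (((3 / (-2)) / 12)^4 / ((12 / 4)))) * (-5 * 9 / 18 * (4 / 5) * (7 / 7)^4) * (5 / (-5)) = 1 / 3072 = 0.00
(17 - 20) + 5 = 2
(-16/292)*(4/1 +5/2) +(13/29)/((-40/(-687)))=621803/84680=7.34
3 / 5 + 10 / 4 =31 / 10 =3.10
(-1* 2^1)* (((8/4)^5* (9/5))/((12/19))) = -912/5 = -182.40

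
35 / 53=0.66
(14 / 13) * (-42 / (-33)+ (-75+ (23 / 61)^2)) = -42166768 / 532103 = -79.25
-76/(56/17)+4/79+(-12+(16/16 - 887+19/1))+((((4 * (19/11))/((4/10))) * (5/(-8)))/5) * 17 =-22841065/24332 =-938.73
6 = 6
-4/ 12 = -1/ 3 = -0.33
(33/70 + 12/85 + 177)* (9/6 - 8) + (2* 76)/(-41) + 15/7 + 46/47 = -5297440649/4586260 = -1155.07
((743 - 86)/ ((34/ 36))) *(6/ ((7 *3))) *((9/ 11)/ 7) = 23.23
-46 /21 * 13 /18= -299 /189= -1.58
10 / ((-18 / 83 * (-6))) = 415 / 54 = 7.69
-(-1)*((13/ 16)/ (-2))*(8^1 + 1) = -117/ 32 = -3.66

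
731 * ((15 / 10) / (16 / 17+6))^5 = 252213458481 / 732082482176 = 0.34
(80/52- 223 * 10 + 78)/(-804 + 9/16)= 447296/167115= 2.68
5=5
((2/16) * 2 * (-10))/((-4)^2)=-5/32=-0.16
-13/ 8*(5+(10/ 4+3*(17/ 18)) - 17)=65/ 6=10.83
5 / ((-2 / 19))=-47.50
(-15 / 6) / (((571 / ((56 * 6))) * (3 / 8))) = -2240 / 571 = -3.92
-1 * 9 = -9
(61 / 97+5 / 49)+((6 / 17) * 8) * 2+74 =6494620 / 80801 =80.38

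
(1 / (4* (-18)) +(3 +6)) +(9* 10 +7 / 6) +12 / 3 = 7499 / 72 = 104.15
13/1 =13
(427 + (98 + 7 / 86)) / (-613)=-45157 / 52718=-0.86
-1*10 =-10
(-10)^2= 100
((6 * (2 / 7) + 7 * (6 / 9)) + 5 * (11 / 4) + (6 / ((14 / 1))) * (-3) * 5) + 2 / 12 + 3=1417 / 84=16.87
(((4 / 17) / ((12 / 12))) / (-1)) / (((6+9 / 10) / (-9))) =120 / 391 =0.31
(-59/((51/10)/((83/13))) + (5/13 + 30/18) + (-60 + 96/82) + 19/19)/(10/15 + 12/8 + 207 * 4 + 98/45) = -105719490/678768571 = -0.16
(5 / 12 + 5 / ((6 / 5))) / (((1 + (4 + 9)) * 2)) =55 / 336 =0.16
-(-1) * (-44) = -44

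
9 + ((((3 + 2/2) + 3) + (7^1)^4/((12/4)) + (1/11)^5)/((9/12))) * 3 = 1564610477/483153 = 3238.33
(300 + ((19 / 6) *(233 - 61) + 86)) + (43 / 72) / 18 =1206187 / 1296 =930.70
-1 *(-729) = 729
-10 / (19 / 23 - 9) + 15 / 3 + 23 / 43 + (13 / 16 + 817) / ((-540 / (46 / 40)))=5.02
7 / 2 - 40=-73 / 2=-36.50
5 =5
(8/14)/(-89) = -4/623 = -0.01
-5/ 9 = -0.56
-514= -514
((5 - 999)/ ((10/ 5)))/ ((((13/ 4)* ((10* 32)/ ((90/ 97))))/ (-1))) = 4473/ 10088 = 0.44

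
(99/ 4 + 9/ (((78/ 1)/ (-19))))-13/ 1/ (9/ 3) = 2843/ 156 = 18.22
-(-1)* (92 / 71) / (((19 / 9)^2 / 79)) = 22.97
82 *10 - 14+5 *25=931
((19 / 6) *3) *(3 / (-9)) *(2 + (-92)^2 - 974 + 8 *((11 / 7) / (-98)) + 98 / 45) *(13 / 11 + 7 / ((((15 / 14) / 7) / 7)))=-5296259554511 / 694575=-7625180.22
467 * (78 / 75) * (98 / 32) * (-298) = -44324371 / 100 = -443243.71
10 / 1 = 10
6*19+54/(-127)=113.57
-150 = -150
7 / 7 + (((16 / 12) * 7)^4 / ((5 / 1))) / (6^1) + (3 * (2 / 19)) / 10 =5863046 / 23085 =253.98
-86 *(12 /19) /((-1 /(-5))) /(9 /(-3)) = 1720 /19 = 90.53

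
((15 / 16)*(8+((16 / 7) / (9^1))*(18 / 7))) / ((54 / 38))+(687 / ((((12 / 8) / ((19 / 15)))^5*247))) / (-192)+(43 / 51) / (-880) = 2005155332883139 / 351692891550000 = 5.70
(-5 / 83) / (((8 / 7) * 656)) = -35 / 435584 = -0.00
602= 602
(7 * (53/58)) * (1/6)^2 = 371/2088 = 0.18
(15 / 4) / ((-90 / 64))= -8 / 3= -2.67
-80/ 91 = -0.88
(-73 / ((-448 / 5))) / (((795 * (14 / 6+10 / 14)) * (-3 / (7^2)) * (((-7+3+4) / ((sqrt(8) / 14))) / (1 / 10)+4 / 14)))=-25039 / 1302528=-0.02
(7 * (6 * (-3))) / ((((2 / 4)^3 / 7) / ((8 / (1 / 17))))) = -959616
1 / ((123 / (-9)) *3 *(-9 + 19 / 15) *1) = 15 / 4756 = 0.00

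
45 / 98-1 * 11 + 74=6219 / 98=63.46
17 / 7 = 2.43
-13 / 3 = -4.33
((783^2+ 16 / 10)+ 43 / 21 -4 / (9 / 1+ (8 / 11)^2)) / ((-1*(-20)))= 18556002641 / 605325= 30654.61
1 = 1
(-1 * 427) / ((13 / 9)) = -3843 / 13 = -295.62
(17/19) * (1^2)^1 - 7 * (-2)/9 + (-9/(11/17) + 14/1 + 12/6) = 8542/1881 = 4.54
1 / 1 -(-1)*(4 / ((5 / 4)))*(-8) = -123 / 5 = -24.60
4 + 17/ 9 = 53/ 9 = 5.89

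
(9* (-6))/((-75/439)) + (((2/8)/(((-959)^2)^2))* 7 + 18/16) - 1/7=7662152205242193/24166089764600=317.06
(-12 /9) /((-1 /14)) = 56 /3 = 18.67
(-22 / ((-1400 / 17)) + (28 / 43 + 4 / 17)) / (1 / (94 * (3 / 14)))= 83231877 / 3581900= 23.24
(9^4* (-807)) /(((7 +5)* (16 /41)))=-72361269 /64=-1130644.83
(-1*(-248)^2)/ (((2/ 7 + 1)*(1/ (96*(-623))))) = 8583006208/ 3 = 2861002069.33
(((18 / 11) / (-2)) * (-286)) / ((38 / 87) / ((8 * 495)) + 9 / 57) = 1480.97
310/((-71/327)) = -101370/71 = -1427.75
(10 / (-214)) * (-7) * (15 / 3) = 175 / 107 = 1.64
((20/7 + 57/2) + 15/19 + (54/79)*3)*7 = 718621/3002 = 239.38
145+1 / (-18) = 2609 / 18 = 144.94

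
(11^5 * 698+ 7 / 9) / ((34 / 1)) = 1011722389 / 306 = 3306282.32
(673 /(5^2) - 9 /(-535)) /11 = 72056 /29425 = 2.45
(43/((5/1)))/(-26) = -43/130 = -0.33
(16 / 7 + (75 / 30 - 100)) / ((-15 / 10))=1333 / 21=63.48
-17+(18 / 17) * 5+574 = 9559 / 17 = 562.29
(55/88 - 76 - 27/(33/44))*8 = -891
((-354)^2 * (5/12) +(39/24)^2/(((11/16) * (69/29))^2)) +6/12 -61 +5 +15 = 60114613301/1152162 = 52175.49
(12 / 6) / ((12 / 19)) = 19 / 6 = 3.17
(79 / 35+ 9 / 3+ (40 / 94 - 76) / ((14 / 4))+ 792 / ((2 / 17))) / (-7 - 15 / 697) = -3849972898 / 4025315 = -956.44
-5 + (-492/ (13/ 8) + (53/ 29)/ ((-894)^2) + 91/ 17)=-1549068014183/ 5122303524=-302.42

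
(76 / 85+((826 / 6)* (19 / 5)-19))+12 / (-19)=504.40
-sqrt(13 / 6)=-sqrt(78) / 6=-1.47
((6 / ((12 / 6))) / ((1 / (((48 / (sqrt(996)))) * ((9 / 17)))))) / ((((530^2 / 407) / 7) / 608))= 93538368 * sqrt(249) / 99087475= 14.90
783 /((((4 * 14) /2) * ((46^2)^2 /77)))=8613 /17909824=0.00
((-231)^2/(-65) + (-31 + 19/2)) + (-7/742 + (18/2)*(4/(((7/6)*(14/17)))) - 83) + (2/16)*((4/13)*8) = -149843272/168805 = -887.67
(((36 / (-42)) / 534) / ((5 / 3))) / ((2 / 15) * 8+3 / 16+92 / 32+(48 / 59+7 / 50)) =-42480 / 224190911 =-0.00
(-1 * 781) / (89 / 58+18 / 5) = -226490 / 1489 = -152.11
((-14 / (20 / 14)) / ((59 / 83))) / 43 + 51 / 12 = 199377 / 50740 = 3.93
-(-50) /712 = 25 /356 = 0.07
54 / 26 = 27 / 13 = 2.08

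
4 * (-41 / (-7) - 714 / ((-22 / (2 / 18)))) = 8744 / 231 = 37.85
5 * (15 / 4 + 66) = 1395 / 4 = 348.75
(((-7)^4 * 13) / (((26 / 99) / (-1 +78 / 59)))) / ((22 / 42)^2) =181061811 / 1298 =139492.92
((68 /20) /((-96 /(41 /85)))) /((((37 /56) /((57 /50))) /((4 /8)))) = -5453 /370000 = -0.01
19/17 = 1.12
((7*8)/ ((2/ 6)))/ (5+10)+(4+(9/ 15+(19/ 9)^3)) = 91886/ 3645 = 25.21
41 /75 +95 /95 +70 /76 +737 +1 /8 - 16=8248957 /11400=723.59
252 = 252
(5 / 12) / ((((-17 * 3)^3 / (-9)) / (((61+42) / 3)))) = 515 / 530604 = 0.00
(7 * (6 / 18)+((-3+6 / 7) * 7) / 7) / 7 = 4 / 147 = 0.03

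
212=212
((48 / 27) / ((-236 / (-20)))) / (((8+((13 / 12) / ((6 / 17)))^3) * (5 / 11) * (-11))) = -663552 / 813010855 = -0.00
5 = 5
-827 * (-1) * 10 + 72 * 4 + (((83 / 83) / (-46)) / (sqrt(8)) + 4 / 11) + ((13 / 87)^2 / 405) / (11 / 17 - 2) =6637503801767 / 775557585 - sqrt(2) / 184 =8558.36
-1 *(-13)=13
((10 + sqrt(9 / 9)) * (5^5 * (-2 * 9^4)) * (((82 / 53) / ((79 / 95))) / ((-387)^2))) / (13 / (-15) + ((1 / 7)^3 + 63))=-223192994062500 / 2474971955233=-90.18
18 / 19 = 0.95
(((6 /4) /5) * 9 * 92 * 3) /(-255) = -2.92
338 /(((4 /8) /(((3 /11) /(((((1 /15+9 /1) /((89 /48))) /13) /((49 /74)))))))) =324.55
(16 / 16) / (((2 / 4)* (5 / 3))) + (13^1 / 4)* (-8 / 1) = -24.80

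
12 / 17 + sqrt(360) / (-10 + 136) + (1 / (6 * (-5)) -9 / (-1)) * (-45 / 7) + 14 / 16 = -53371 / 952 + sqrt(10) / 21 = -55.91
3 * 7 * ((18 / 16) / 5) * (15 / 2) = 567 / 16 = 35.44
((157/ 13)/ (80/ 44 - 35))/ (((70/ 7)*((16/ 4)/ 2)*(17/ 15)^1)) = -5181/ 322660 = -0.02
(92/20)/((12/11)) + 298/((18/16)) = 48439/180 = 269.11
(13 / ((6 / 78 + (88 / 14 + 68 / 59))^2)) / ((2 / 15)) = 5621101395 / 3256083602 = 1.73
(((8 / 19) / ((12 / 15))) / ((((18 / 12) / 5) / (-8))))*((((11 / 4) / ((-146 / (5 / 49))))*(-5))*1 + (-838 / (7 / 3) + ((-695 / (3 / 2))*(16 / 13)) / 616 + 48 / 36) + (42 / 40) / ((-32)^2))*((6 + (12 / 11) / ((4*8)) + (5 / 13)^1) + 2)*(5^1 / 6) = 904810260799366475 / 25616339933184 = 35321.61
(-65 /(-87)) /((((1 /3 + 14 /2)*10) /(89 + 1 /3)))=871 /957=0.91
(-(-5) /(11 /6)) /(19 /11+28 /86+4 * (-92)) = -1290 /173093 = -0.01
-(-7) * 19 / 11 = 133 / 11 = 12.09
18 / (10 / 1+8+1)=18 / 19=0.95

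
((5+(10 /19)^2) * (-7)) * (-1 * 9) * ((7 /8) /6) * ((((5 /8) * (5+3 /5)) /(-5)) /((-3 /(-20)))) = -653415 /2888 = -226.25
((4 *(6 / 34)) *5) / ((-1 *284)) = -15 / 1207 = -0.01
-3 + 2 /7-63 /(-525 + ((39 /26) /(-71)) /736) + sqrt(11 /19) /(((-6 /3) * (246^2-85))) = -332139155 /128027207-sqrt(209) /2296378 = -2.59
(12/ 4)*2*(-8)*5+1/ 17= -4079/ 17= -239.94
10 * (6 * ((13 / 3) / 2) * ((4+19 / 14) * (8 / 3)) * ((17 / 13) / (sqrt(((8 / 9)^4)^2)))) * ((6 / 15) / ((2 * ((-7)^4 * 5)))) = 557685 / 8605184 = 0.06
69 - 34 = 35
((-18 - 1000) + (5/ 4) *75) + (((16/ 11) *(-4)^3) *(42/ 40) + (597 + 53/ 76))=-886783/ 2090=-424.30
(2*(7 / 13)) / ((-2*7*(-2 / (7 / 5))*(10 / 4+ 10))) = 7 / 1625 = 0.00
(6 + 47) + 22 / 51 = 2725 / 51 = 53.43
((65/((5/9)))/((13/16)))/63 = 16/7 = 2.29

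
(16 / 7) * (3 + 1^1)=64 / 7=9.14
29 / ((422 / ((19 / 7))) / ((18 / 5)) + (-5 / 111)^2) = 2262957 / 3370180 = 0.67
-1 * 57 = -57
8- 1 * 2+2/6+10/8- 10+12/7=-59/84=-0.70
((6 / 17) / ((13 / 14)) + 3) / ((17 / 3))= 2241 / 3757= 0.60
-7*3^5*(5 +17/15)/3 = -17388/5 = -3477.60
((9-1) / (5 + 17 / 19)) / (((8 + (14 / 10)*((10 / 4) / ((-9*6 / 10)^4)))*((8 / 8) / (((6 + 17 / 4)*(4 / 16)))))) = 413992539 / 952832272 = 0.43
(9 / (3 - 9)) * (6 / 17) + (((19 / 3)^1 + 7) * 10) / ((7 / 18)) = 40737 / 119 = 342.33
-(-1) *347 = 347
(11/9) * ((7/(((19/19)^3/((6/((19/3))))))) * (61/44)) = 427/38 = 11.24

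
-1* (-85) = 85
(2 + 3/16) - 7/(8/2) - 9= -137/16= -8.56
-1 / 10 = -0.10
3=3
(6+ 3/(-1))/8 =3/8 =0.38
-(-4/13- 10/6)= 77/39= 1.97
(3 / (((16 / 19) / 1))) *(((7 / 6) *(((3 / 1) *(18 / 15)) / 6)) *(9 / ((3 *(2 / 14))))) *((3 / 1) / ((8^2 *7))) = 3591 / 10240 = 0.35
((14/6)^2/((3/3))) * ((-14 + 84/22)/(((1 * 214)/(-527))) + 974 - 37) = 55485689/10593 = 5237.96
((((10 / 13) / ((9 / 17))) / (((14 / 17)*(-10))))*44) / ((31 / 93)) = -6358 / 273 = -23.29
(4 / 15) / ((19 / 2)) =0.03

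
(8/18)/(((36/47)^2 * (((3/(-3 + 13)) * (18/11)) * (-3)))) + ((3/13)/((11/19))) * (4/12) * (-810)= -3652430225/33776028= -108.14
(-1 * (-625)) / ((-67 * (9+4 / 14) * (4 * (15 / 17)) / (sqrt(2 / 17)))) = -175 * sqrt(34) / 10452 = -0.10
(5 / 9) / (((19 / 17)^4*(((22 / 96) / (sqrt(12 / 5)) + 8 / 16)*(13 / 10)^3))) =0.25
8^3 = 512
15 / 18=5 / 6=0.83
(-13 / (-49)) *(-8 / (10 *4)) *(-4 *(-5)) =-52 / 49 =-1.06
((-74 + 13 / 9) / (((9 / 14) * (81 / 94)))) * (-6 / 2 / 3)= 859348 / 6561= 130.98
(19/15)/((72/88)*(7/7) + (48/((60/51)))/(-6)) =-209/987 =-0.21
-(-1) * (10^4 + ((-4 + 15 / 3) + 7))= 10008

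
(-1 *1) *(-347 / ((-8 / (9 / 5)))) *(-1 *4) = 3123 / 10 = 312.30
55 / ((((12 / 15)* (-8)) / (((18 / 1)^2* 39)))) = -868725 / 8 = -108590.62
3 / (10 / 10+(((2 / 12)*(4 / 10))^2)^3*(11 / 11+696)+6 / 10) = 34171875 / 18225697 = 1.87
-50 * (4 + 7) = -550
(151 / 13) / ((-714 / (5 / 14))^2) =3775 / 1298960208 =0.00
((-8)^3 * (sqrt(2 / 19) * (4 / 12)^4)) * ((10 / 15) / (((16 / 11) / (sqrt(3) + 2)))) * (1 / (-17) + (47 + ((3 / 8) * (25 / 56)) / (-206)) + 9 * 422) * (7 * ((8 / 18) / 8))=22118475709 * sqrt(38) * (-2 - sqrt(3)) / 97012404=-5245.26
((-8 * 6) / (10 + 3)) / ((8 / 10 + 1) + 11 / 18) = -4320 / 2821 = -1.53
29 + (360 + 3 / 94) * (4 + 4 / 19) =1379617 / 893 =1544.92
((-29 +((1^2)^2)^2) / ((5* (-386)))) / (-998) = -7 / 481535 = -0.00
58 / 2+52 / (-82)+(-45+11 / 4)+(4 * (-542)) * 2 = -713381 / 164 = -4349.88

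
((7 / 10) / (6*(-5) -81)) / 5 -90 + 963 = 4845143 / 5550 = 873.00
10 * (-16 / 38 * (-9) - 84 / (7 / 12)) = -26640 / 19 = -1402.11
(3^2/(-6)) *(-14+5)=27/2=13.50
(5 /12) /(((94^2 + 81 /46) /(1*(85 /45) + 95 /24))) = 0.00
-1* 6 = -6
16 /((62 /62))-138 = -122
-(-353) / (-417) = -353 / 417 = -0.85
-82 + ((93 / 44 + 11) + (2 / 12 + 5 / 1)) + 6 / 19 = -159017 / 2508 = -63.40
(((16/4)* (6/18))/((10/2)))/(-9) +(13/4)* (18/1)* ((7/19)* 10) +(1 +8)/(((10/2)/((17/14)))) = 1563395/7182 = 217.68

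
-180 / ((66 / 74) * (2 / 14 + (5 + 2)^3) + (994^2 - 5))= -9324 / 51195859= -0.00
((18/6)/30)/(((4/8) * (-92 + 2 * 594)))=1/5480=0.00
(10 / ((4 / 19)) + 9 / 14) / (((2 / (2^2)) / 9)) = 6066 / 7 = 866.57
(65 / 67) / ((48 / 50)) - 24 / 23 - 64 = -2368193 / 36984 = -64.03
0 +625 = 625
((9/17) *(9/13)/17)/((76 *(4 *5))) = 81/5710640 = 0.00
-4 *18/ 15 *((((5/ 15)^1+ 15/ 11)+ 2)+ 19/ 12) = -25.35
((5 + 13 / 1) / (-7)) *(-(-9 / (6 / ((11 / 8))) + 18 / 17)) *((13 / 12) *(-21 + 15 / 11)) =54.90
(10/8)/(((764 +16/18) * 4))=45/110144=0.00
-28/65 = -0.43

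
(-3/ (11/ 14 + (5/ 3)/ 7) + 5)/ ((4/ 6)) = 267/ 86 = 3.10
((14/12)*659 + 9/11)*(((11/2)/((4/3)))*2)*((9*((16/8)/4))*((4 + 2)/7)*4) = 1371519/14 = 97965.64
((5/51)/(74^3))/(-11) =-5/227330664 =-0.00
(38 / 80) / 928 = 0.00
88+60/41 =3668/41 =89.46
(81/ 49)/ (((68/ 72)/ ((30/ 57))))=14580/ 15827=0.92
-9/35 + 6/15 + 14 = 99/7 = 14.14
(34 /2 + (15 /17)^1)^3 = 28094464 /4913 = 5718.39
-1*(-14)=14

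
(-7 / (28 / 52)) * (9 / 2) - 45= -207 / 2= -103.50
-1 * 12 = -12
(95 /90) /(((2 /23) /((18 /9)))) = 437 /18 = 24.28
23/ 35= 0.66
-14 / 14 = -1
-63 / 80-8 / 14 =-1.36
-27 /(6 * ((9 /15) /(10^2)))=-750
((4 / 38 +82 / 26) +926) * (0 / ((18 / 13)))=0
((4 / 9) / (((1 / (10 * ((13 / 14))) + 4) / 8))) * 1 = 2080 / 2403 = 0.87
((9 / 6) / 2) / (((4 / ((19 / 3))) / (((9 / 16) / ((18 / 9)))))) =171 / 512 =0.33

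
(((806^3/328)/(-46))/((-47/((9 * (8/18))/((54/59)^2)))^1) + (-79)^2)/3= 631127861125/193860054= 3255.58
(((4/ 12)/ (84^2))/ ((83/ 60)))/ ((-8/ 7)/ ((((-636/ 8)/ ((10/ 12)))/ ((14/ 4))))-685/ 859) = -45527/ 1007200684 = -0.00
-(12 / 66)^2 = -4 / 121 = -0.03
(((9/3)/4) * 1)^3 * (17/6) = 153/128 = 1.20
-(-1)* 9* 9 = 81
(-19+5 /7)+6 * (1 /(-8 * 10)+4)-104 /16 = -241 /280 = -0.86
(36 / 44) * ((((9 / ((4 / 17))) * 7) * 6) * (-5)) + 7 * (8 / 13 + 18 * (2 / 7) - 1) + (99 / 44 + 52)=-3709127 / 572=-6484.49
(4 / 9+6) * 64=3712 / 9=412.44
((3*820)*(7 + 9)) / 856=4920 / 107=45.98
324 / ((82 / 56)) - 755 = -21883 / 41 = -533.73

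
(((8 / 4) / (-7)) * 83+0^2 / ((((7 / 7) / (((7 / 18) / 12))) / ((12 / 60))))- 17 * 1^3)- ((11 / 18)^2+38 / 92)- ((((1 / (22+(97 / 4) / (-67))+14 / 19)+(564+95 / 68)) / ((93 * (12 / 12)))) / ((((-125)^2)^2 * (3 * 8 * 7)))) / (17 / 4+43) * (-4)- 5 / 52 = -4198772039917119338565011 / 100939445478364746093750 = -41.60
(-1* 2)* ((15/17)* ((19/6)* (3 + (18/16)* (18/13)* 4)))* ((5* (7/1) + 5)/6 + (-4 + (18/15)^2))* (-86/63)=575168/1989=289.17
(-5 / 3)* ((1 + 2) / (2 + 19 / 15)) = -75 / 49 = -1.53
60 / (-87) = -20 / 29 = -0.69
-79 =-79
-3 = -3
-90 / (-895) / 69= 6 / 4117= 0.00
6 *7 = 42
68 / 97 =0.70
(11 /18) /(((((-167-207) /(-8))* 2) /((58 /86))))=29 /6579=0.00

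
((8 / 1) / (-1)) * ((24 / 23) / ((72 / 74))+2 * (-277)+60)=272096 / 69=3943.42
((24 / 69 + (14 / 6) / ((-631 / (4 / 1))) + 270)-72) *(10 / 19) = 86352220 / 827241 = 104.39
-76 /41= -1.85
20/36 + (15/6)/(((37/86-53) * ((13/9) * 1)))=92150/176319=0.52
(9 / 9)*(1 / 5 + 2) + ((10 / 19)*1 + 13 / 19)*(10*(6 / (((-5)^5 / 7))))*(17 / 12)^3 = 2971007 / 1710000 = 1.74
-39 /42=-0.93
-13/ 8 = -1.62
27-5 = 22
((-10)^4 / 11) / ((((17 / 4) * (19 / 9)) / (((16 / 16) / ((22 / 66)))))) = 303.97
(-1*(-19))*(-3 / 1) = -57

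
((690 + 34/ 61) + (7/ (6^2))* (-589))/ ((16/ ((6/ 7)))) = 1264961/ 40992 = 30.86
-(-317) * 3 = 951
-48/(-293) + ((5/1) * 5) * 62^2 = 28157348/293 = 96100.16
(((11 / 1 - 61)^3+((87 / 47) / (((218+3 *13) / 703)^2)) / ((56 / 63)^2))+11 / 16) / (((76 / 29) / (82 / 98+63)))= -281556494718322455 / 92483394976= -3044400.51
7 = 7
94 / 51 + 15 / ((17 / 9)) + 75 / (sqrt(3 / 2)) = 499 / 51 + 25 * sqrt(6) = 71.02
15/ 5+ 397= 400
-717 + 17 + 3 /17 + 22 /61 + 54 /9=-719121 /1037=-693.46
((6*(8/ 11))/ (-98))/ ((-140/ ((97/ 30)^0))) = 0.00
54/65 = 0.83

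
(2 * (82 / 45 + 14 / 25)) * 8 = 8576 / 225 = 38.12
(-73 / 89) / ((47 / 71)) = -5183 / 4183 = -1.24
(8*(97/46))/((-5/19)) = -7372/115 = -64.10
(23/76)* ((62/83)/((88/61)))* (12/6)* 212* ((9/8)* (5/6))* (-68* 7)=-4114655265/138776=-29649.62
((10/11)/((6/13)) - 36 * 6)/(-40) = 7063/1320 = 5.35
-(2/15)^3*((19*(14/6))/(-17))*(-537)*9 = -29.88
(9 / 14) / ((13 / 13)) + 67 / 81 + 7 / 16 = 17305 / 9072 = 1.91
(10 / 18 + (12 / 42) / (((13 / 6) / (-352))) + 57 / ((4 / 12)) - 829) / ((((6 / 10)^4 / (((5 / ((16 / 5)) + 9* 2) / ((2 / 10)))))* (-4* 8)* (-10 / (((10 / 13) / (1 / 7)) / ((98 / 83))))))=-7570.66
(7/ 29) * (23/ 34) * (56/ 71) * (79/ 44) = 89033/ 385033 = 0.23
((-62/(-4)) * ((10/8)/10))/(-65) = -31/1040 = -0.03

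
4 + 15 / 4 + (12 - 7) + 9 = 87 / 4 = 21.75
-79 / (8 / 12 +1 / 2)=-474 / 7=-67.71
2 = 2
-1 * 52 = -52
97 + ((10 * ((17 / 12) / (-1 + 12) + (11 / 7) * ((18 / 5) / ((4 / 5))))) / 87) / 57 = 222265891 / 2291058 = 97.01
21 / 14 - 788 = -1573 / 2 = -786.50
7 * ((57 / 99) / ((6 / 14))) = 931 / 99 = 9.40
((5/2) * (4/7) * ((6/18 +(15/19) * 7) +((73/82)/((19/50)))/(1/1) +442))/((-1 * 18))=-35.73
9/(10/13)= 117/10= 11.70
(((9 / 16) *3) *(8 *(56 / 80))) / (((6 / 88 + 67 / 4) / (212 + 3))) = 89397 / 740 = 120.81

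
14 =14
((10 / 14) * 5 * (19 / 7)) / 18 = 475 / 882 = 0.54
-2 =-2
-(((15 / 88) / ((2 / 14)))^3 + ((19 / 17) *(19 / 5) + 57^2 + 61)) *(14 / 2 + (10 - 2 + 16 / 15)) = -46290450168797 / 868876800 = -53276.20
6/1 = 6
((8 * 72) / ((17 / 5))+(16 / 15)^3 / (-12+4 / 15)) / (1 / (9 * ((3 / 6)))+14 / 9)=445228 / 4675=95.24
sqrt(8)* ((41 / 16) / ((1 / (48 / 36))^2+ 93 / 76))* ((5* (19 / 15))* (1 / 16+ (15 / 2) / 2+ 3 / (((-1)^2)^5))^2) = 175850681* sqrt(2) / 208512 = 1192.69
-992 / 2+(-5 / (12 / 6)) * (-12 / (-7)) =-3502 / 7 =-500.29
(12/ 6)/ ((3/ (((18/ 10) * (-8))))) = -48/ 5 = -9.60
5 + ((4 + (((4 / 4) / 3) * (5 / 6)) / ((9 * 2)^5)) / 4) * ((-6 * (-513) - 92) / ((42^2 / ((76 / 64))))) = 13458909276427 / 1919922020352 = 7.01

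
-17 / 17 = -1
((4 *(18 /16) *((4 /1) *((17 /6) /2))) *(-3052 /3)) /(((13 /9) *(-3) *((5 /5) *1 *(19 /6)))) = 466956 /247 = 1890.51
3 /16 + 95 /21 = 1583 /336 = 4.71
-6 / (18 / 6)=-2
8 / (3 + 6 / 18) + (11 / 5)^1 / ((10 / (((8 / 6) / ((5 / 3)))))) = 322 / 125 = 2.58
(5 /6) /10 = 1 /12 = 0.08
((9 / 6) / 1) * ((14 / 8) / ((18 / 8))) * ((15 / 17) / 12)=35 / 408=0.09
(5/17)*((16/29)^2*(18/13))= 23040/185861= 0.12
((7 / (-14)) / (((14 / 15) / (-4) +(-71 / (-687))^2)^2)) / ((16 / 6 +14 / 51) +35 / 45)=-1704073737751650 / 628339771970369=-2.71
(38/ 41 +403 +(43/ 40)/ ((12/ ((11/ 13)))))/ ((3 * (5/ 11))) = 296.27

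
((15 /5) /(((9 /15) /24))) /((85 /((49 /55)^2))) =57624 /51425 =1.12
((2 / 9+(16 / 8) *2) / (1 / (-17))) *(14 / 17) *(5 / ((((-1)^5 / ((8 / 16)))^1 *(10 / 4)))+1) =0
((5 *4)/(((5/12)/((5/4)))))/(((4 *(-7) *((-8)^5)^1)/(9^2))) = 1215/229376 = 0.01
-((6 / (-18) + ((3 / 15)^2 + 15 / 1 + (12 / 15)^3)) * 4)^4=-271563536353997056 / 19775390625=-13732398.09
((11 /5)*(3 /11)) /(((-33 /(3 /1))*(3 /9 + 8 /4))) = -9 /385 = -0.02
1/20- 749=-14979/20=-748.95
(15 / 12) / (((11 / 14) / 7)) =245 / 22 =11.14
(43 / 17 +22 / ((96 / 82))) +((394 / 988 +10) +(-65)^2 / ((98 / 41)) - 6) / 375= 16077227161 / 617253000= 26.05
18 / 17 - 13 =-203 / 17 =-11.94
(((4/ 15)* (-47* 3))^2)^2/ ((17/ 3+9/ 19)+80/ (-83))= 2954978663808/ 7653125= 386113.99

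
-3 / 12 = -1 / 4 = -0.25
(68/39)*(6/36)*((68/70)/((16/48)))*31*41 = 1469276/1365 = 1076.39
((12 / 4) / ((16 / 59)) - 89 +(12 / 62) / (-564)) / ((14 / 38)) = -34520853 / 163184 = -211.55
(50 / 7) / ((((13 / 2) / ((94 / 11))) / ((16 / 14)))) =75200 / 7007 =10.73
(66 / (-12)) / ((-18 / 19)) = 209 / 36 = 5.81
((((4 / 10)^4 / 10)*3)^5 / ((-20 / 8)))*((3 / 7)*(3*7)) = -143327232 / 1490116119384765625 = -0.00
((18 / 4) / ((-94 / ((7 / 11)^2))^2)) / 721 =3087 / 26649782456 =0.00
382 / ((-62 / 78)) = -480.58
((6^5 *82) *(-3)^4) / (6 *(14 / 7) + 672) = 1434672 / 19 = 75509.05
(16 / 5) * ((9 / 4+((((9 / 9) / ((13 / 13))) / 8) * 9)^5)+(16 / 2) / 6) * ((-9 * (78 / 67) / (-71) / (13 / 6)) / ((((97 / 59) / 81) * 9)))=7590050811 / 1181258240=6.43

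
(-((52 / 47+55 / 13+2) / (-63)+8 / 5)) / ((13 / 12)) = -1142116 / 834015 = -1.37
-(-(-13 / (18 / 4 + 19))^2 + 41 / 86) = -32433 / 189974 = -0.17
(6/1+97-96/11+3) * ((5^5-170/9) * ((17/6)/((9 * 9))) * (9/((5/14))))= 711902030/2673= 266330.73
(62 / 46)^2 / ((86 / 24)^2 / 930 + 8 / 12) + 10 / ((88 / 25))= 5.51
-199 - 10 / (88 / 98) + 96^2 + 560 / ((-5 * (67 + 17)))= 594299 / 66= 9004.53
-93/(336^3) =-31/12644352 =-0.00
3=3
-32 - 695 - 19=-746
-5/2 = -2.50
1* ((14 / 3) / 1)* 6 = 28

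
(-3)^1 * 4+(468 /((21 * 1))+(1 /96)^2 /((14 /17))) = 1327121 /129024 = 10.29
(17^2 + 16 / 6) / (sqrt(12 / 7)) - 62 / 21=-62 / 21 + 875*sqrt(21) / 18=219.81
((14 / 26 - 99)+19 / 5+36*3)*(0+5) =867 / 13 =66.69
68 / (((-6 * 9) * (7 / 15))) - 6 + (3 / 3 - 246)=-15983 / 63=-253.70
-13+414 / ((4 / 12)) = 1229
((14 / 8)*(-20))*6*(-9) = 1890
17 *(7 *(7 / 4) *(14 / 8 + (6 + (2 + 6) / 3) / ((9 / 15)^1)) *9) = 485639 / 16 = 30352.44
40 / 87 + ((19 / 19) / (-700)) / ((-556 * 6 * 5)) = 51893343 / 112868000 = 0.46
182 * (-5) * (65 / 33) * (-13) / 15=153790 / 99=1553.43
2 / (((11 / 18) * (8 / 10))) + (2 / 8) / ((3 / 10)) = 325 / 66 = 4.92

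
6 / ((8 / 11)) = 33 / 4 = 8.25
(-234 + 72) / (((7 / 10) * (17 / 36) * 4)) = -14580 / 119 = -122.52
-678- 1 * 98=-776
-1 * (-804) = 804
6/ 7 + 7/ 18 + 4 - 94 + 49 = -5009/ 126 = -39.75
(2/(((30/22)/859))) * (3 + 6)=56694/5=11338.80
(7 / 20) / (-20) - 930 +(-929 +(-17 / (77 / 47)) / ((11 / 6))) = -631752729 / 338800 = -1864.68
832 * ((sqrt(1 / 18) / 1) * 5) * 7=14560 * sqrt(2) / 3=6863.65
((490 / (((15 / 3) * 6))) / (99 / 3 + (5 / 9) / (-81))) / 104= 1701 / 357344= 0.00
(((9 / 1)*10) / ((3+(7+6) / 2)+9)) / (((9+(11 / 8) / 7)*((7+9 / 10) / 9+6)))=181440 / 2359009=0.08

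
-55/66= -5/6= -0.83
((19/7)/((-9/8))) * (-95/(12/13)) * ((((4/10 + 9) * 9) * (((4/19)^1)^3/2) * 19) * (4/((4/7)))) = 39104/3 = 13034.67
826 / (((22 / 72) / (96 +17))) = 3360168 / 11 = 305469.82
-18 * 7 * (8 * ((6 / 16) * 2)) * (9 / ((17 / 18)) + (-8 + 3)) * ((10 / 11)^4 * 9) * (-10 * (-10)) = -47628000000 / 22627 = -2104918.90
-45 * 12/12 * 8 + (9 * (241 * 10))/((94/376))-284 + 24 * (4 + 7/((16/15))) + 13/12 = 1036447/12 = 86370.58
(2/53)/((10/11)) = 0.04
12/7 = 1.71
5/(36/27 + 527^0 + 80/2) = 15/127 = 0.12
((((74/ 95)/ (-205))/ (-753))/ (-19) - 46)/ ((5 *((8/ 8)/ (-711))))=3037611467688/ 464381375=6541.20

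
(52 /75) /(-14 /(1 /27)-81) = -52 /34425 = -0.00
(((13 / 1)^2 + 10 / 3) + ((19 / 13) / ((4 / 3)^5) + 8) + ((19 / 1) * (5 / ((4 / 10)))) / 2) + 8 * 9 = 14833435 / 39936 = 371.43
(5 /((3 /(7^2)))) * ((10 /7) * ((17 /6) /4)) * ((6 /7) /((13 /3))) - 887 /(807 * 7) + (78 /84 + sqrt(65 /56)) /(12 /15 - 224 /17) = 2489814121 /154511448 - 85 * sqrt(910) /29456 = 16.03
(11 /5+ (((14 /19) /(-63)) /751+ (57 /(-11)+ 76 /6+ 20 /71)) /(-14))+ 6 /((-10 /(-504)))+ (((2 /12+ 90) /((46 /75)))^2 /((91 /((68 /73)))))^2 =4879705781243348003887809677 /99087054185453719104720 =49246.65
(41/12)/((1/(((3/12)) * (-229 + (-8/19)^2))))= -1128935/5776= -195.45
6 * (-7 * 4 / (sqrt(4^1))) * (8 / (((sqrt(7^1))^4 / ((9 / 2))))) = -432 / 7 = -61.71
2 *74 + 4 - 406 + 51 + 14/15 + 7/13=-39298/195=-201.53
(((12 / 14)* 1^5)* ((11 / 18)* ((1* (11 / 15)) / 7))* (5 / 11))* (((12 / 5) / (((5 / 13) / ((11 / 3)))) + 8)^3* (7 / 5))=5061096128 / 4921875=1028.29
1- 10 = -9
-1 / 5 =-0.20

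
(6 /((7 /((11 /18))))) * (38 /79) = 418 /1659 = 0.25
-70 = -70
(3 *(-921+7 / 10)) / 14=-27609 / 140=-197.21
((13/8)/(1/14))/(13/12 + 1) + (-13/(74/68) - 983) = -910224/925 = -984.03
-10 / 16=-5 / 8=-0.62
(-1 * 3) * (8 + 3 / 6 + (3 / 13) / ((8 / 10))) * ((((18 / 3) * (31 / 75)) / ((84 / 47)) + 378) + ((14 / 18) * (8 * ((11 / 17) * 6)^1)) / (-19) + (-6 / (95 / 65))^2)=-1163121443613 / 111693400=-10413.52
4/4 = 1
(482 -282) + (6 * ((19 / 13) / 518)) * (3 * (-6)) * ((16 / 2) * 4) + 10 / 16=5141379 / 26936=190.87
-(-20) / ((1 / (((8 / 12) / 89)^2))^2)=320 / 5082121521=0.00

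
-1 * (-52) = 52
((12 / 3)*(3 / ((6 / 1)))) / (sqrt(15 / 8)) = 4*sqrt(30) / 15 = 1.46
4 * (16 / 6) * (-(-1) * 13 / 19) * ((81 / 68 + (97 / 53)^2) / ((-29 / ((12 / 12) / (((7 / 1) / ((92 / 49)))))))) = -8298718688 / 27074948187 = -0.31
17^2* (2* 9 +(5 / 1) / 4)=22253 / 4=5563.25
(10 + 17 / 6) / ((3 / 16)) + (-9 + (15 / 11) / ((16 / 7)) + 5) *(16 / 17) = 109801 / 1683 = 65.24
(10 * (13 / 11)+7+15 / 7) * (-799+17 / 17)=-183996 / 11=-16726.91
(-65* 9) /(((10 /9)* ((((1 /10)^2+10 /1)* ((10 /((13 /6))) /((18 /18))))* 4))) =-1755 /616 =-2.85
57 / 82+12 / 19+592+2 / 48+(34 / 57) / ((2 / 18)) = 598.74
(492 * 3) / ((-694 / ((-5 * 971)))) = 3582990 / 347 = 10325.62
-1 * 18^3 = -5832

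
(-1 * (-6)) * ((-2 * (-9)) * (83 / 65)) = 8964 / 65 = 137.91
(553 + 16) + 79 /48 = 27391 /48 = 570.65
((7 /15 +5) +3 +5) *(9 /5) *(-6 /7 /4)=-909 /175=-5.19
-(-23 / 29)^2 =-529 / 841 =-0.63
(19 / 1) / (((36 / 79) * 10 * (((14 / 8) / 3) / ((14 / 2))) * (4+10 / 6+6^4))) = 0.04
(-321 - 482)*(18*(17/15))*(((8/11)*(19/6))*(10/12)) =-94316/3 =-31438.67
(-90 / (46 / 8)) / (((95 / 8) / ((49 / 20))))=-7056 / 2185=-3.23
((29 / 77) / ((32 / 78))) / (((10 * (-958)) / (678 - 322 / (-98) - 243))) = -867477 / 20654480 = -0.04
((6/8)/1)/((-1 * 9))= -1/12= -0.08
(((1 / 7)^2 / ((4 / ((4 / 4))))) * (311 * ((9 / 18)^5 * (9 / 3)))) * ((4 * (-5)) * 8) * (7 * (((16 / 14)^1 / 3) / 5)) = -622 / 49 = -12.69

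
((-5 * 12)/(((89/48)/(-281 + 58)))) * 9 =5780160/89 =64945.62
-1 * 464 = -464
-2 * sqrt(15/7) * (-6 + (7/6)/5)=173 * sqrt(105)/105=16.88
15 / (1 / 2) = 30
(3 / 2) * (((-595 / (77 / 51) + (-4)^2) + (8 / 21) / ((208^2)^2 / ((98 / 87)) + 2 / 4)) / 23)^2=405.35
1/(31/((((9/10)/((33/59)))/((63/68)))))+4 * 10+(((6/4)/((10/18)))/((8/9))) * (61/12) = 55.50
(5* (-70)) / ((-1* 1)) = 350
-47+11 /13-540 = -7620 /13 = -586.15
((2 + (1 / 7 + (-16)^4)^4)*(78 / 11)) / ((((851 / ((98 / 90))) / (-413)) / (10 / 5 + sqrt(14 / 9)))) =-4117722587567391254743668 / 29785 - 686287097927898542457278*sqrt(14) / 29785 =-224461097095080212155.99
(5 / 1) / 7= 0.71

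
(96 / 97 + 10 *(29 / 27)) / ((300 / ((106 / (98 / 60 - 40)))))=-1628266 / 15072345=-0.11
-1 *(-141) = 141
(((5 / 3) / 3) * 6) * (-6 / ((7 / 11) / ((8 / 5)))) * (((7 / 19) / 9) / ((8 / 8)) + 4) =-243232 / 1197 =-203.20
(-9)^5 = -59049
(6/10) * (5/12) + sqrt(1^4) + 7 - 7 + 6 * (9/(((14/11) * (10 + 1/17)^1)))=2909/532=5.47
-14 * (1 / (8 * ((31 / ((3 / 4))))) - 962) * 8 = 6680107 / 62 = 107743.66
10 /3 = 3.33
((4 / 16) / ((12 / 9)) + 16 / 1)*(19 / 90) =4921 / 1440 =3.42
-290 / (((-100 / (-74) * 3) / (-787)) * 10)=844451 / 150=5629.67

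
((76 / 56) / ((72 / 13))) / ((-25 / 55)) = -2717 / 5040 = -0.54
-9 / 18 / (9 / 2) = -1 / 9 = -0.11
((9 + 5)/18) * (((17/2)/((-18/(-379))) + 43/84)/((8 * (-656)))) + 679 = 678.97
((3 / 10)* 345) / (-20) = -207 / 40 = -5.18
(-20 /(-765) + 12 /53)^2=4194304 /65755881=0.06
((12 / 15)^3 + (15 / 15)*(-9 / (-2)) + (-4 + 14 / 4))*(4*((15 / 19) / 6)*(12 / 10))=6768 / 2375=2.85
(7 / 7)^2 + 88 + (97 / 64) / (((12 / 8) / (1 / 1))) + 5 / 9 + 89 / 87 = 764951 / 8352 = 91.59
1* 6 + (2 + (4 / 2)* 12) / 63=404 / 63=6.41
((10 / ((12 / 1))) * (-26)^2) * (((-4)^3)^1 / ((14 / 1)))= -2575.24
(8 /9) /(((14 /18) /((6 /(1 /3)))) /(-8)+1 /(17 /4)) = 19584 /5065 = 3.87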